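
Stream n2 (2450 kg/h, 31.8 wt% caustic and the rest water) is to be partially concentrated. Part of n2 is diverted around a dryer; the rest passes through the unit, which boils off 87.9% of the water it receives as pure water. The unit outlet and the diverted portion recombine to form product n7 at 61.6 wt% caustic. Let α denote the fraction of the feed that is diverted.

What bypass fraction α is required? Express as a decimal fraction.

All 2450×0.318 = 779.1 kg/h of caustic reaches n7, so n7 = 779.1/0.616 = 1264.8 kg/h and vapour = 1185.2 kg/h.
The evaporator receives (1−α)·2450 of feed at 0.682 water and removes 0.879 of that water:
0.879×0.682×(1−α)×2450 = 1185.2
(1−α) = 1185.2/1468.7 = 0.8070;  α = 0.1930.

0.193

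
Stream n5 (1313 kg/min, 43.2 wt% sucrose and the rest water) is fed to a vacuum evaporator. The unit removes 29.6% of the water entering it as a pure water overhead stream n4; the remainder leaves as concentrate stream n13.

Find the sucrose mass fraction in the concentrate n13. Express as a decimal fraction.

sucrose is not removed: 1313×0.432 = 567.22 kg/min of sucrose enters n13.
water entering = 1313×0.568 = 745.78 kg/min; overhead removed = 0.296×745.78 = 220.75 kg/min.
Concentrate = 1313 − 220.75 = 1092.2 kg/min.
Mass fraction = 567.22/1092.2 = 0.519.

0.519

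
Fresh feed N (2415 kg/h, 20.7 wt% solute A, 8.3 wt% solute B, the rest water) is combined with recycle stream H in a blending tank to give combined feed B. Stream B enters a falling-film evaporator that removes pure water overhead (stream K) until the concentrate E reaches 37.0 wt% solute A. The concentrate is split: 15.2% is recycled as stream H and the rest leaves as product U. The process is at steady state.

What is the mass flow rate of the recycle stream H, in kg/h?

Overall solute A balance (none leaves overhead): solute A in fresh feed = solute A in product, i.e. 2415×0.207 = (1−0.152)·E·0.370.
E = 499.9/(0.370×0.848) = 1593.3 kg/h.
Recycle H = 0.152×1593.3 = 242.18 kg/h.

242.2 kg/h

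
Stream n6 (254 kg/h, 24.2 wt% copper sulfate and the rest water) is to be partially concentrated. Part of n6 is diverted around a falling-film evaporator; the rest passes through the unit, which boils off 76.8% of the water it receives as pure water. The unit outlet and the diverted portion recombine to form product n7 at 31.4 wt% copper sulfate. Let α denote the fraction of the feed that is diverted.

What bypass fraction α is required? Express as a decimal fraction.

All 254×0.242 = 61.468 kg/h of copper sulfate reaches n7, so n7 = 61.468/0.314 = 195.76 kg/h and vapour = 58.242 kg/h.
The evaporator receives (1−α)·254 of feed at 0.758 water and removes 0.768 of that water:
0.768×0.758×(1−α)×254 = 58.242
(1−α) = 58.242/147.86 = 0.3939;  α = 0.6061.

0.606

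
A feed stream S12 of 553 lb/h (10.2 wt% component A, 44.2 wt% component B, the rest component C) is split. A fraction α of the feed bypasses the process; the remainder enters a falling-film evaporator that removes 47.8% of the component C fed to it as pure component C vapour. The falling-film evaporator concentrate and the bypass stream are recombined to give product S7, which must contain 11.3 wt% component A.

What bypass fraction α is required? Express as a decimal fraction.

All 553×0.102 = 56.406 lb/h of component A reaches S7, so S7 = 56.406/0.113 = 499.17 lb/h and vapour = 53.832 lb/h.
The evaporator receives (1−α)·553 of feed at 0.456 component C and removes 0.478 of that component C:
0.478×0.456×(1−α)×553 = 53.832
(1−α) = 53.832/120.54 = 0.4466;  α = 0.5534.

0.553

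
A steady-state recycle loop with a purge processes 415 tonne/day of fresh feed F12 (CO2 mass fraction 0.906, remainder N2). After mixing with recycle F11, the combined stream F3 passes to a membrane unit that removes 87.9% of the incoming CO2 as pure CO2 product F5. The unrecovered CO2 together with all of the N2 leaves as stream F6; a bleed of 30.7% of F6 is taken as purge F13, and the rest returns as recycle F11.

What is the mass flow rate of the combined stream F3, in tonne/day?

N2 enters only via F12 and leaves only via the purge: 415×0.094 = 0.307×(N2 in F6), and the membrane unit passes all N2, so N2 in F3 = N2 in F6 = 127.07 tonne/day.
CO2 in F3: m_A = 415×0.906 + (1−0.307)·(1−0.879)·m_A, so m_A = 375.99/0.9161 = 410.4 tonne/day.
F3 = 410.4 + 127.07 = 537.47 tonne/day.

537.5 tonne/day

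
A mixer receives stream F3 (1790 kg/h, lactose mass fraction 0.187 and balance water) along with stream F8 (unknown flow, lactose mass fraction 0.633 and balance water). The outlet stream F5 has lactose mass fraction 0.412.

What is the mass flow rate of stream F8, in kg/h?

Let F8 be the unknown flow. Total out = 1790 + F8.
lactose balance: 334.73 + 0.633·F8 = 0.412·(1790 + F8)
(0.633 − 0.412)·F8 = 0.412×1790 − 334.73 = 402.75
F8 = 402.75 / 0.221 = 1822.4 kg/h

1822 kg/h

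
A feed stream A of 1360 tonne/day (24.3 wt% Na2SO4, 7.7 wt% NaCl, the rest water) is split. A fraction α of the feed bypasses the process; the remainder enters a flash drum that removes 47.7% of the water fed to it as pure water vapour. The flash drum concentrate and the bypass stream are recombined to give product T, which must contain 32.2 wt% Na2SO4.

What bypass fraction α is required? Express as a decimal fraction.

All 1360×0.243 = 330.48 tonne/day of Na2SO4 reaches T, so T = 330.48/0.322 = 1026.3 tonne/day and vapour = 333.66 tonne/day.
The evaporator receives (1−α)·1360 of feed at 0.680 water and removes 0.477 of that water:
0.477×0.680×(1−α)×1360 = 333.66
(1−α) = 333.66/441.13 = 0.7564;  α = 0.2436.

0.244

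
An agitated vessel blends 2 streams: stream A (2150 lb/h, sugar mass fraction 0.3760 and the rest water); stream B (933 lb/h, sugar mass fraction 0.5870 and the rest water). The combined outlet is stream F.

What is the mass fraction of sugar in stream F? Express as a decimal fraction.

Total flow out = 2150 + 933 = 3083 lb/h.
sugar in = 2150×0.376 + 933×0.587 = 1356.1 lb/h.
sugar mass fraction in F = 1356.1/3083 = 0.4399.

0.4399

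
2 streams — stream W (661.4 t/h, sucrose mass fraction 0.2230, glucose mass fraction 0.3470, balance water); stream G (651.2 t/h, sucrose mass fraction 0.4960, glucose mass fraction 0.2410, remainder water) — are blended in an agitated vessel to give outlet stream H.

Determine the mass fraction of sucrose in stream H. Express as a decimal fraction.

0.3584

Total flow out = 661.4 + 651.2 = 1312.6 t/h.
sucrose in = 661.4×0.223 + 651.2×0.496 = 470.49 t/h.
sucrose mass fraction in H = 470.49/1312.6 = 0.3584.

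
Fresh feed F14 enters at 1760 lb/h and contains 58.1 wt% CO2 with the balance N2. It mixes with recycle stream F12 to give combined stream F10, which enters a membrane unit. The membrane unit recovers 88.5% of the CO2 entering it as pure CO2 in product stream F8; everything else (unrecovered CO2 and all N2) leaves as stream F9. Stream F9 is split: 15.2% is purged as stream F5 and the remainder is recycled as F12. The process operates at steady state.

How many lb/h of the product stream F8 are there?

1003 lb/h

CO2 in F10: m_A = 1760×0.581 + (1−0.152)·(1−0.885)·m_A, so m_A = 1022.6/0.9025 = 1133.1 lb/h.
Product F8 = 0.885×1133.1 = 1002.8 lb/h.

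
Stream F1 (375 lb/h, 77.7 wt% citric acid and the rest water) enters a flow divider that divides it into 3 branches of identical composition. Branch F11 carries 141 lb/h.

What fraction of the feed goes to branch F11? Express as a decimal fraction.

Fraction to F11 = 141/375 = 0.3760.

0.376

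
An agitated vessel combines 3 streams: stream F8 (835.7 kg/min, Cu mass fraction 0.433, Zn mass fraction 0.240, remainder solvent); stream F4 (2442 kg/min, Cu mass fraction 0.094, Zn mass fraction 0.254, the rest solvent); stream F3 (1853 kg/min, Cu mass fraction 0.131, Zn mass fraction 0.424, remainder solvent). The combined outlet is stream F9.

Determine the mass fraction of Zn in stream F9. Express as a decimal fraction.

Total flow out = 835.7 + 2442 + 1853 = 5130.7 kg/min.
Zn in = 835.7×0.240 + 2442×0.254 + 1853×0.424 = 1606.5 kg/min.
Zn mass fraction in F9 = 1606.5/5130.7 = 0.313.

0.313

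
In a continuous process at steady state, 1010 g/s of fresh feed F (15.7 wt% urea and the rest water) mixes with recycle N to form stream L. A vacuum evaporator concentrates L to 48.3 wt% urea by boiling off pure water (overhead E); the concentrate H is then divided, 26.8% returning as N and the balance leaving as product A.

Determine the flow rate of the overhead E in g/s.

681.7 g/s

Overall urea balance (none leaves overhead): urea in fresh feed = urea in product, i.e. 1010×0.157 = (1−0.268)·H·0.483.
H = 158.57/(0.483×0.732) = 448.5 g/s.
Recycle N = 0.268×448.5 = 120.2 g/s.
Combined feed L = 1010 + 120.2 = 1130.2 g/s.
Overhead E = L − H = 1130.2 − 448.5 = 681.7 g/s.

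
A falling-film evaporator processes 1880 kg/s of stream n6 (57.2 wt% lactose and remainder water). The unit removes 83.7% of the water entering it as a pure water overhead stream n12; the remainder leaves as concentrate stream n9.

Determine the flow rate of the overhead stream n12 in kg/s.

673.5 kg/s

water entering = 1880×0.428 = 804.64 kg/s; overhead removed = 0.837×804.64 = 673.48 kg/s.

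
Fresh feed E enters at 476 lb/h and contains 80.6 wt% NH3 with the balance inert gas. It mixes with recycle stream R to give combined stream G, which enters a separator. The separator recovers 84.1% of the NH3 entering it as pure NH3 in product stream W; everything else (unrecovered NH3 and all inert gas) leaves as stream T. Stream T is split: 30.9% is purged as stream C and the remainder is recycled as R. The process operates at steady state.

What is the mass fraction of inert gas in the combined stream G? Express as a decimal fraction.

inert gas enters only via E and leaves only via the purge: 476×0.194 = 0.309×(inert gas in T), and the separator passes all inert gas, so inert gas in G = inert gas in T = 298.85 lb/h.
NH3 in G: m_A = 476×0.806 + (1−0.309)·(1−0.841)·m_A, so m_A = 383.66/0.8901 = 431.01 lb/h.
G = 431.01 + 298.85 = 729.86 lb/h.
inert gas fraction in G = 298.85/729.86 = 0.409.

0.409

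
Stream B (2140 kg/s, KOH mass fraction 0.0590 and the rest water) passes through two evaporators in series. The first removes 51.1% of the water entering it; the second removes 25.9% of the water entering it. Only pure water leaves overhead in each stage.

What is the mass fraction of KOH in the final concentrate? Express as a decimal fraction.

0.1475

water in feed = 2140×0.941 = 2013.7 kg/s.
After stage 1: water left = (1−0.511)×2013.7 = 984.72; stream total = 1111 kg/s.
After stage 2: water left = (1−0.259)×984.72 = 729.68; final concentrate = 855.94 kg/s.
KOH fraction = 126.26/855.94 = 0.1475.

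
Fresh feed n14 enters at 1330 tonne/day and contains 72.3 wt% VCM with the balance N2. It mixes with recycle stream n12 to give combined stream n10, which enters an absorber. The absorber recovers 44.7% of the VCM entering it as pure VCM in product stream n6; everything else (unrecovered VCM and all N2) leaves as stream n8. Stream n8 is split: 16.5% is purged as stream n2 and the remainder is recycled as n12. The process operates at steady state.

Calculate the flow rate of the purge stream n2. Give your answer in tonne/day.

N2 enters only via n14 and leaves only via the purge: 1330×0.277 = 0.165×(N2 in n8), and the absorber passes all N2, so N2 in n10 = N2 in n8 = 2232.8 tonne/day.
VCM in n10: m_A = 1330×0.723 + (1−0.165)·(1−0.447)·m_A, so m_A = 961.59/0.5382 = 1786.5 tonne/day.
n8 = (1−0.447)×1786.5 + 2232.8 = 3220.7 tonne/day.
Purge n2 = 0.165×3220.7 = 531.42 tonne/day.

531.4 tonne/day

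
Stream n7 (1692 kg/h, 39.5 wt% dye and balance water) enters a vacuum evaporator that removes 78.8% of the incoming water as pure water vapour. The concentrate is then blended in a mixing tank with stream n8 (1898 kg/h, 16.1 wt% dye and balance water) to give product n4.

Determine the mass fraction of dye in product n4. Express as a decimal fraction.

0.350

Vapour removed = 0.788×0.605×1692 = 806.64 kg/h; concentrate = 885.36 kg/h.
dye reaching the mixer = 668.34 (from concentrate) + 1898×0.161 = 973.92 kg/h.
Product flow = 885.36 + 1898 = 2783.4 kg/h; dye fraction = 0.350.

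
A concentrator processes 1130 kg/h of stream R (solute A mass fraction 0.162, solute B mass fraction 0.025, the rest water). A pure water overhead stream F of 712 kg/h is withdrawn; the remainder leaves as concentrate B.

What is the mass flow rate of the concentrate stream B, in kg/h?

418 kg/h

Concentrate = 1130 − 712 = 418 kg/h.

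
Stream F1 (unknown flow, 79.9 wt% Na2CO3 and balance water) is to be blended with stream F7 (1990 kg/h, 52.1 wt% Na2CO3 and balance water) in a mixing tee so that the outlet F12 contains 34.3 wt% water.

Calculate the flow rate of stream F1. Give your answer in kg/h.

Let F1 be the unknown flow. Total out = 1990 + F1.
water balance: 953.21 + 0.201·F1 = 0.343·(1990 + F1)
(0.201 − 0.343)·F1 = 0.343×1990 − 953.21 = -270.64
F1 = -270.64 / -0.142 = 1905.9 kg/h

1906 kg/h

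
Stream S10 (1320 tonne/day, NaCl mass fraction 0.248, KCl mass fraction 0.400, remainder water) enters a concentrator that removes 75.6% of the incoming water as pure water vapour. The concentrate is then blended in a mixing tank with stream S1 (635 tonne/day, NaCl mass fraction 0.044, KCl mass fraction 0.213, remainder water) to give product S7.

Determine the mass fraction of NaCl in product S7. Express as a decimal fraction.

0.222

Vapour removed = 0.756×0.352×1320 = 351.27 tonne/day; concentrate = 968.73 tonne/day.
NaCl reaching the mixer = 327.36 (from concentrate) + 635×0.044 = 355.3 tonne/day.
Product flow = 968.73 + 635 = 1603.7 tonne/day; NaCl fraction = 0.222.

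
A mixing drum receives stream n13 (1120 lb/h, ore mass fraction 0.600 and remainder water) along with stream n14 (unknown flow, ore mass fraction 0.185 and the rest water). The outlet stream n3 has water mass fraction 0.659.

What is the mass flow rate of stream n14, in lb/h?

Let n14 be the unknown flow. Total out = 1120 + n14.
water balance: 448 + 0.815·n14 = 0.659·(1120 + n14)
(0.815 − 0.659)·n14 = 0.659×1120 − 448 = 290.08
n14 = 290.08 / 0.156 = 1859.5 lb/h

1859 lb/h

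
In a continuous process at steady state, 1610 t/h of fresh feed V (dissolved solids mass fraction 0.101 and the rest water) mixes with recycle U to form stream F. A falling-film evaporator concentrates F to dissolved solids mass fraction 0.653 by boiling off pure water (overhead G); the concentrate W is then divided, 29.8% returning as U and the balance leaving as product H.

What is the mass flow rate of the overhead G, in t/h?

1361 t/h

Overall dissolved solids balance (none leaves overhead): dissolved solids in fresh feed = dissolved solids in product, i.e. 1610×0.101 = (1−0.298)·W·0.653.
W = 162.61/(0.653×0.702) = 354.73 t/h.
Recycle U = 0.298×354.73 = 105.71 t/h.
Combined feed F = 1610 + 105.71 = 1715.7 t/h.
Overhead G = F − W = 1715.7 − 354.73 = 1361 t/h.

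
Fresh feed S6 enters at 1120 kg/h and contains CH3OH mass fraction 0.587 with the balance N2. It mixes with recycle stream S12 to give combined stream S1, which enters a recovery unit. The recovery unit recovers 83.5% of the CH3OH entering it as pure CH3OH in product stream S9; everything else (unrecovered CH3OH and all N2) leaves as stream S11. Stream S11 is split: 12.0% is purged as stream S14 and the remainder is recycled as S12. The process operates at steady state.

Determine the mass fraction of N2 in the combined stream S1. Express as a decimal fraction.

N2 enters only via S6 and leaves only via the purge: 1120×0.413 = 0.120×(N2 in S11), and the recovery unit passes all N2, so N2 in S1 = N2 in S11 = 3854.7 kg/h.
CH3OH in S1: m_A = 1120×0.587 + (1−0.120)·(1−0.835)·m_A, so m_A = 657.44/0.8548 = 769.12 kg/h.
S1 = 769.12 + 3854.7 = 4623.8 kg/h.
N2 fraction in S1 = 3854.7/4623.8 = 0.834.

0.834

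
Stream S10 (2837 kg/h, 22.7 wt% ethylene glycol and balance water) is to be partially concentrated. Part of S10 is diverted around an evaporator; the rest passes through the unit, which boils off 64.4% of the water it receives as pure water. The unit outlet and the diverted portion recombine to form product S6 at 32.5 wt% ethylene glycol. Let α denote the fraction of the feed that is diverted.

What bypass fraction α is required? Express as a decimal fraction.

0.394

All 2837×0.227 = 644 kg/h of ethylene glycol reaches S6, so S6 = 644/0.325 = 1981.5 kg/h and vapour = 855.46 kg/h.
The evaporator receives (1−α)·2837 of feed at 0.773 water and removes 0.644 of that water:
0.644×0.773×(1−α)×2837 = 855.46
(1−α) = 855.46/1412.3 = 0.6057;  α = 0.3943.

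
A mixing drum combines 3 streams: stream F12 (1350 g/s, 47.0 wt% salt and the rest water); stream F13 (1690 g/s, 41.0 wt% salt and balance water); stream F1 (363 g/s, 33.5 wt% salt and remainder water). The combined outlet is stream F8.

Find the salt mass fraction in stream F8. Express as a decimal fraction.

Total flow out = 1350 + 1690 + 363 = 3403 g/s.
salt in = 1350×0.470 + 1690×0.410 + 363×0.335 = 1449 g/s.
salt mass fraction in F8 = 1449/3403 = 0.426.

0.426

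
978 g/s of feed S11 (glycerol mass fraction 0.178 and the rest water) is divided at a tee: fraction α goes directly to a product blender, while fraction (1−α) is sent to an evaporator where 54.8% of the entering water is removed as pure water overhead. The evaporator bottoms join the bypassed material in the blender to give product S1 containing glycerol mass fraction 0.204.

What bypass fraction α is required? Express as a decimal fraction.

All 978×0.178 = 174.08 g/s of glycerol reaches S1, so S1 = 174.08/0.204 = 853.35 g/s and vapour = 124.65 g/s.
The evaporator receives (1−α)·978 of feed at 0.822 water and removes 0.548 of that water:
0.548×0.822×(1−α)×978 = 124.65
(1−α) = 124.65/440.55 = 0.2829;  α = 0.7171.

0.717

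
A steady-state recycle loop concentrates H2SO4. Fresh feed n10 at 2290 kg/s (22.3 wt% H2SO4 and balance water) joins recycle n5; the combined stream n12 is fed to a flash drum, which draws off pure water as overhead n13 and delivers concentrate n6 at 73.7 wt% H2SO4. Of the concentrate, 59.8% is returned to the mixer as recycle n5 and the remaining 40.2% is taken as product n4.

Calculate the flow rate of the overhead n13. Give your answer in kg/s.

1597 kg/s

Overall H2SO4 balance (none leaves overhead): H2SO4 in fresh feed = H2SO4 in product, i.e. 2290×0.223 = (1−0.598)·n6·0.737.
n6 = 510.67/(0.737×0.402) = 1723.6 kg/s.
Recycle n5 = 0.598×1723.6 = 1030.7 kg/s.
Combined feed n12 = 2290 + 1030.7 = 3320.7 kg/s.
Overhead n13 = n12 − n6 = 3320.7 − 1723.6 = 1597.1 kg/s.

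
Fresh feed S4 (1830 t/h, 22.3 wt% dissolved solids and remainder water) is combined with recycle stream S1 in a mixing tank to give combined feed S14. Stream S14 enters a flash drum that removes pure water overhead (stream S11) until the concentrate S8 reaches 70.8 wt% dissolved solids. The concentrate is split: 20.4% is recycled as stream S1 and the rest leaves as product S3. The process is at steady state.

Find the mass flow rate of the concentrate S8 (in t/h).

724.1 t/h

Overall dissolved solids balance (none leaves overhead): dissolved solids in fresh feed = dissolved solids in product, i.e. 1830×0.223 = (1−0.204)·S8·0.708.
S8 = 408.09/(0.708×0.796) = 724.12 t/h.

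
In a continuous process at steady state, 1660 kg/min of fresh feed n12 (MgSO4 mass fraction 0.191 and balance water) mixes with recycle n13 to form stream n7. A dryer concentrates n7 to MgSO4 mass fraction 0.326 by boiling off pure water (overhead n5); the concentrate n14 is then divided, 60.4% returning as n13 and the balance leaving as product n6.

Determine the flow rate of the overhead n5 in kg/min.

687.4 kg/min

Overall MgSO4 balance (none leaves overhead): MgSO4 in fresh feed = MgSO4 in product, i.e. 1660×0.191 = (1−0.604)·n14·0.326.
n14 = 317.06/(0.326×0.396) = 2456 kg/min.
Recycle n13 = 0.604×2456 = 1483.4 kg/min.
Combined feed n7 = 1660 + 1483.4 = 3143.4 kg/min.
Overhead n5 = n7 − n14 = 3143.4 − 2456 = 687.42 kg/min.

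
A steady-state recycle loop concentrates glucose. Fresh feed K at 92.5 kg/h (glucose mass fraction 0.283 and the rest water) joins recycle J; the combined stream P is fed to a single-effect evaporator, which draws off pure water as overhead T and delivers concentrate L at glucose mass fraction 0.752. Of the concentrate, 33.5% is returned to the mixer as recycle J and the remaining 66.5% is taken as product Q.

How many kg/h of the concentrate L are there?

52.35 kg/h

Overall glucose balance (none leaves overhead): glucose in fresh feed = glucose in product, i.e. 92.5×0.283 = (1−0.335)·L·0.752.
L = 26.177/(0.752×0.665) = 52.347 kg/h.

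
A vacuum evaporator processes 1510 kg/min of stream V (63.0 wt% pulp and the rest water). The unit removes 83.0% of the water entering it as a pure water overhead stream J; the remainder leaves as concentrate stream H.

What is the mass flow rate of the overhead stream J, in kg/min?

water entering = 1510×0.370 = 558.7 kg/min; overhead removed = 0.830×558.7 = 463.72 kg/min.

463.7 kg/min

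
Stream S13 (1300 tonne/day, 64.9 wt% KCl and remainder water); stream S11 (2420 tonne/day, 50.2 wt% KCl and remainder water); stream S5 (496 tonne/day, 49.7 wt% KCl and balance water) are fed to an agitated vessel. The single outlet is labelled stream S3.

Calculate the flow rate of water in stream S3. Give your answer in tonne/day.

1911 tonne/day

water out = water in = 1300×0.351 + 2420×0.498 + 496×0.503 = 1910.9 tonne/day.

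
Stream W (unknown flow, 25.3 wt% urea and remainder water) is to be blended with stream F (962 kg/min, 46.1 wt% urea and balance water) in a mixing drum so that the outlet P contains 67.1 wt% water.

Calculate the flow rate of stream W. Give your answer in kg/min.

Let W be the unknown flow. Total out = 962 + W.
water balance: 518.52 + 0.747·W = 0.671·(962 + W)
(0.747 − 0.671)·W = 0.671×962 − 518.52 = 126.98
W = 126.98 / 0.076 = 1670.8 kg/min

1671 kg/min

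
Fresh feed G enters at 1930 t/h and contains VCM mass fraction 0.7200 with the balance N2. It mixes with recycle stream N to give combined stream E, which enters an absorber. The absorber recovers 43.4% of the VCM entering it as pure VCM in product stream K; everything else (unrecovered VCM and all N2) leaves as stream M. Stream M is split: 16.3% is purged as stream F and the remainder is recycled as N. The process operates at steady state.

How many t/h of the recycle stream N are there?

N2 enters only via G and leaves only via the purge: 1930×0.280 = 0.163×(N2 in M), and the absorber passes all N2, so N2 in E = N2 in M = 3315.3 t/h.
VCM in E: m_A = 1930×0.720 + (1−0.163)·(1−0.434)·m_A, so m_A = 1389.6/0.5263 = 2640.5 t/h.
M = (1−0.434)×2640.5 + 3315.3 = 4809.9 t/h.
Recycle N = (1−0.163)×4809.9 = 4025.9 t/h.

4026 t/h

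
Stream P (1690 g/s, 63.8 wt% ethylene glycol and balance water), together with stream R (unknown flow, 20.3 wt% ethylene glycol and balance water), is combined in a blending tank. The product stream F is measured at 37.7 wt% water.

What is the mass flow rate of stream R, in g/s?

Let R be the unknown flow. Total out = 1690 + R.
water balance: 611.78 + 0.797·R = 0.377·(1690 + R)
(0.797 − 0.377)·R = 0.377×1690 − 611.78 = 25.35
R = 25.35 / 0.420 = 60.357 g/s

60.36 g/s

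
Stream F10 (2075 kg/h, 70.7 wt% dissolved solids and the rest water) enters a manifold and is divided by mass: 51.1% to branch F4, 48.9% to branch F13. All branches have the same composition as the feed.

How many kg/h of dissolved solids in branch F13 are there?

Branch F13 total = 0.489×2075 = 1014.7 kg/h.
dissolved solids in F13 = 0.707×1014.7 = 717.38 kg/h.

717.4 kg/h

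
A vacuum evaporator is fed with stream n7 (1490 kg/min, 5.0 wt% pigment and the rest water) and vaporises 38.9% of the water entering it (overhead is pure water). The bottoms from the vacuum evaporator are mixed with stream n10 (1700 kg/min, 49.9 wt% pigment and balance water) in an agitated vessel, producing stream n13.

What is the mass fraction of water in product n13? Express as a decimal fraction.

Vapour removed = 0.389×0.950×1490 = 550.63 kg/min; concentrate = 939.37 kg/min.
water reaching the mixer = 864.87 (from concentrate) + 1700×0.501 = 1716.6 kg/min.
Product flow = 939.37 + 1700 = 2639.4 kg/min; water fraction = 0.6504.

0.6504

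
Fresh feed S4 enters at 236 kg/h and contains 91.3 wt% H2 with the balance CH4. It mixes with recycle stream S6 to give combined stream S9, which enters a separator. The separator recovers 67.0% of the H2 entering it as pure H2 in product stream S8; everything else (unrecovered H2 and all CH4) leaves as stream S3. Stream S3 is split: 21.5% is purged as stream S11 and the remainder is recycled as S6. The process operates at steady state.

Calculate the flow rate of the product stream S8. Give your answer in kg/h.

H2 in S9: m_A = 236×0.913 + (1−0.215)·(1−0.670)·m_A, so m_A = 215.47/0.7409 = 290.8 kg/h.
Product S8 = 0.670×290.8 = 194.84 kg/h.

194.8 kg/h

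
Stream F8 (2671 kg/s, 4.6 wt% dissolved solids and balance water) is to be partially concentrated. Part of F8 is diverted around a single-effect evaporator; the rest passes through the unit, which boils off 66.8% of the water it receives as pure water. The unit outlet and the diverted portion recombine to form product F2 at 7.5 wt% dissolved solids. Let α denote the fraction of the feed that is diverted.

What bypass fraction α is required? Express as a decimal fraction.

All 2671×0.046 = 122.87 kg/s of dissolved solids reaches F2, so F2 = 122.87/0.075 = 1638.2 kg/s and vapour = 1032.8 kg/s.
The evaporator receives (1−α)·2671 of feed at 0.954 water and removes 0.668 of that water:
0.668×0.954×(1−α)×2671 = 1032.8
(1−α) = 1032.8/1702.2 = 0.6068;  α = 0.3932.

0.393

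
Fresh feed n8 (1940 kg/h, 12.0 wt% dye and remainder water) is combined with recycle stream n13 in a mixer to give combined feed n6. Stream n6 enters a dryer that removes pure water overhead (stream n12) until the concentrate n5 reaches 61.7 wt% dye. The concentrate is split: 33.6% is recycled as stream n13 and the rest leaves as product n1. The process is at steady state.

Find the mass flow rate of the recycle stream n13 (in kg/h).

190.9 kg/h

Overall dye balance (none leaves overhead): dye in fresh feed = dye in product, i.e. 1940×0.120 = (1−0.336)·n5·0.617.
n5 = 232.8/(0.617×0.664) = 568.24 kg/h.
Recycle n13 = 0.336×568.24 = 190.93 kg/h.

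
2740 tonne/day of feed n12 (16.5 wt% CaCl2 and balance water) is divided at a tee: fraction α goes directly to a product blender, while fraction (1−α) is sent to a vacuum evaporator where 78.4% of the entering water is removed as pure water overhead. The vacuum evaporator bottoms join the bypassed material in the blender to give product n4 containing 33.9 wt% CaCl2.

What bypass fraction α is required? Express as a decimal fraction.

All 2740×0.165 = 452.1 tonne/day of CaCl2 reaches n4, so n4 = 452.1/0.339 = 1333.6 tonne/day and vapour = 1406.4 tonne/day.
The evaporator receives (1−α)·2740 of feed at 0.835 water and removes 0.784 of that water:
0.784×0.835×(1−α)×2740 = 1406.4
(1−α) = 1406.4/1793.7 = 0.7841;  α = 0.2159.

0.216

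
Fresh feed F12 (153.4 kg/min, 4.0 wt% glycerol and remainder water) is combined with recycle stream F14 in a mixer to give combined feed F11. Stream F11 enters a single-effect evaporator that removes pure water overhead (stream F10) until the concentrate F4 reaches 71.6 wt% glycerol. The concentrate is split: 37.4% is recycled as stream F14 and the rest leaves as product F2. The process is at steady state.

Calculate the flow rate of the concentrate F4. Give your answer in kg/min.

13.69 kg/min

Overall glycerol balance (none leaves overhead): glycerol in fresh feed = glycerol in product, i.e. 153.4×0.040 = (1−0.374)·F4·0.716.
F4 = 6.136/(0.716×0.626) = 13.69 kg/min.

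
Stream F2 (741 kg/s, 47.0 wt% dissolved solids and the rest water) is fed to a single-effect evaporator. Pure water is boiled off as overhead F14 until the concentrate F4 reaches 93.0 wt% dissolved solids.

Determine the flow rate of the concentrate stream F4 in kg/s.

dissolved solids is conserved: 741×0.470 = 348.27 kg/s all reports to the concentrate.
Concentrate = 348.27/(target fraction) = 374.48 kg/s.

374.5 kg/s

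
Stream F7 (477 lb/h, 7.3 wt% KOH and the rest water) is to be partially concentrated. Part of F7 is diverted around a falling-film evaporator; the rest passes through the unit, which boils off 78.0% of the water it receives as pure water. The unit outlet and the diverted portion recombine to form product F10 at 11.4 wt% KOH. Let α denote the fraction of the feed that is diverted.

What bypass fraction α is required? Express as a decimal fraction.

0.503

All 477×0.073 = 34.821 lb/h of KOH reaches F10, so F10 = 34.821/0.114 = 305.45 lb/h and vapour = 171.55 lb/h.
The evaporator receives (1−α)·477 of feed at 0.927 water and removes 0.780 of that water:
0.780×0.927×(1−α)×477 = 171.55
(1−α) = 171.55/344.9 = 0.4974;  α = 0.5026.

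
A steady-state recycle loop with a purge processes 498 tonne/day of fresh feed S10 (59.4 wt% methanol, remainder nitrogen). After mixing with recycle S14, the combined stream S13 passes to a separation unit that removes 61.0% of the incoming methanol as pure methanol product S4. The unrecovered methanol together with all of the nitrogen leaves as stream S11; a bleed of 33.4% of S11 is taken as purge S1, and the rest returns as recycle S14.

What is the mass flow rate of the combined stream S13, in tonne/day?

1005 tonne/day

nitrogen enters only via S10 and leaves only via the purge: 498×0.406 = 0.334×(nitrogen in S11), and the separation unit passes all nitrogen, so nitrogen in S13 = nitrogen in S11 = 605.35 tonne/day.
methanol in S13: m_A = 498×0.594 + (1−0.334)·(1−0.610)·m_A, so m_A = 295.81/0.7403 = 399.61 tonne/day.
S13 = 399.61 + 605.35 = 1005 tonne/day.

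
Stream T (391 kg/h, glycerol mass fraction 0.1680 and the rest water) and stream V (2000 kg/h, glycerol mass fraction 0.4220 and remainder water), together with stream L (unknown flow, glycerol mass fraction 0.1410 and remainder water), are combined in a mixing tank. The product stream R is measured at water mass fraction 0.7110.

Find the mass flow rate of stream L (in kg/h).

1478 kg/h

Let L be the unknown flow. Total out = 2391 + L.
water balance: 1481.3 + 0.859·L = 0.711·(2391 + L)
(0.859 − 0.711)·L = 0.711×2391 − 1481.3 = 218.69
L = 218.69 / 0.148 = 1477.6 kg/h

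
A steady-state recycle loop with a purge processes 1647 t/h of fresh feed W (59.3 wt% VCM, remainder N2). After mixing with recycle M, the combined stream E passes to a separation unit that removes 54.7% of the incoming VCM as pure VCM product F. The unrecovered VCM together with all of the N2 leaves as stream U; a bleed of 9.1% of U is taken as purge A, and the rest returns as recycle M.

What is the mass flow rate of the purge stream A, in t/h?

738.8 t/h

N2 enters only via W and leaves only via the purge: 1647×0.407 = 0.091×(N2 in U), and the separation unit passes all N2, so N2 in E = N2 in U = 7366.3 t/h.
VCM in E: m_A = 1647×0.593 + (1−0.091)·(1−0.547)·m_A, so m_A = 976.67/0.5882 = 1660.4 t/h.
U = (1−0.547)×1660.4 + 7366.3 = 8118.4 t/h.
Purge A = 0.091×8118.4 = 738.77 t/h.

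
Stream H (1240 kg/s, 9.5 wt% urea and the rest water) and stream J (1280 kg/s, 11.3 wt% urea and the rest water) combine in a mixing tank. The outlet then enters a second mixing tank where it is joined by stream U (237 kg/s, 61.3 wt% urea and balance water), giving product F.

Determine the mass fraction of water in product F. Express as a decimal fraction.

0.852

Overall, product flow = 2757 kg/s.
water in = 1240×0.905 + 1280×0.887 + 237×0.387 = 2349.3 kg/s.
water fraction in F = 0.852.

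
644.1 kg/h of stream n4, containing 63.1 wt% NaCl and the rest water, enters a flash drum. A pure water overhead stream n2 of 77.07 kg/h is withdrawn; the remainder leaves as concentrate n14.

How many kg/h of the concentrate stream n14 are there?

Concentrate = 644.1 − 77.07 = 567.03 kg/h.

567 kg/h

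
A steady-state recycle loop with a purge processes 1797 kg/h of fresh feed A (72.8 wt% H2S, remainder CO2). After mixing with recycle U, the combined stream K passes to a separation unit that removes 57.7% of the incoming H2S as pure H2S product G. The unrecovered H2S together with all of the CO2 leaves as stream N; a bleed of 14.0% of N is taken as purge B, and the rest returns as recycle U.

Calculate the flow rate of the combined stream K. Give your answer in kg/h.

5548 kg/h

CO2 enters only via A and leaves only via the purge: 1797×0.272 = 0.140×(CO2 in N), and the separation unit passes all CO2, so CO2 in K = CO2 in N = 3491.3 kg/h.
H2S in K: m_A = 1797×0.728 + (1−0.140)·(1−0.577)·m_A, so m_A = 1308.2/0.6362 = 2056.2 kg/h.
K = 2056.2 + 3491.3 = 5547.5 kg/h.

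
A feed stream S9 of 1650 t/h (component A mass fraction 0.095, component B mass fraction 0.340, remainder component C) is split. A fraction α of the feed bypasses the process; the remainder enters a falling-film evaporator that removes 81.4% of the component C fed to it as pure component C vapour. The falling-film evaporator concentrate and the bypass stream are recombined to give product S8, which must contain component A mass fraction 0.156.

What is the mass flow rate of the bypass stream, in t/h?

247.1 t/h

All 1650×0.095 = 156.75 t/h of component A reaches S8, so S8 = 156.75/0.156 = 1004.8 t/h and vapour = 645.19 t/h.
The evaporator receives (1−α)·1650 of feed at 0.565 component C and removes 0.814 of that component C:
0.814×0.565×(1−α)×1650 = 645.19
(1−α) = 645.19/758.85 = 0.8502;  α = 0.1498.
Bypass flow = 0.1498×1650 = 247.13 t/h.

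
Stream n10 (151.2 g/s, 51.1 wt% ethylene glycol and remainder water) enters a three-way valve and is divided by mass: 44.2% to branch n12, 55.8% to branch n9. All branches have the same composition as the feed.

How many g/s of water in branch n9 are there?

41.26 g/s

Branch n9 total = 0.558×151.2 = 84.37 g/s.
water in n9 = 0.489×84.37 = 41.257 g/s.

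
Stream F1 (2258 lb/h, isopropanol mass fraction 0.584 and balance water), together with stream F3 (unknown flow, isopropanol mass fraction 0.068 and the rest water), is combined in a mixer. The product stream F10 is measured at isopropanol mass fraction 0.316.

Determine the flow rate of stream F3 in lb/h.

2440 lb/h

Let F3 be the unknown flow. Total out = 2258 + F3.
isopropanol balance: 1318.7 + 0.068·F3 = 0.316·(2258 + F3)
(0.068 − 0.316)·F3 = 0.316×2258 − 1318.7 = -605.14
F3 = -605.14 / -0.248 = 2440.1 lb/h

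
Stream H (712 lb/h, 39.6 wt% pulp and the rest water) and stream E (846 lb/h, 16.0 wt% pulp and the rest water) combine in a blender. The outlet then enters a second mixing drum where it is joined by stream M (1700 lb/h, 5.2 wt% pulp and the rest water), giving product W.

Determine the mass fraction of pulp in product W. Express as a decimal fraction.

Overall, product flow = 3258 lb/h.
pulp in = 712×0.396 + 846×0.160 + 1700×0.052 = 505.71 lb/h.
pulp fraction in W = 0.155.

0.155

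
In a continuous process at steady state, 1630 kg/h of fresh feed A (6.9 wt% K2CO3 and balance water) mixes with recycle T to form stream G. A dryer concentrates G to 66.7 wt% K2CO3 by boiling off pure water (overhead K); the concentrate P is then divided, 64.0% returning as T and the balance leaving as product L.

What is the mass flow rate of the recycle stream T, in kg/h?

Overall K2CO3 balance (none leaves overhead): K2CO3 in fresh feed = K2CO3 in product, i.e. 1630×0.069 = (1−0.640)·P·0.667.
P = 112.47/(0.667×0.360) = 468.39 kg/h.
Recycle T = 0.640×468.39 = 299.77 kg/h.

299.8 kg/h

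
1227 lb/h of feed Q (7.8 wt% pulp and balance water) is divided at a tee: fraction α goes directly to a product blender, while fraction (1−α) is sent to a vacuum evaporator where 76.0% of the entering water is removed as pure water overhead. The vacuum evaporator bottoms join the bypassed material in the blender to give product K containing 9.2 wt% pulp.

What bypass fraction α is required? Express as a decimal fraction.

0.783

All 1227×0.078 = 95.706 lb/h of pulp reaches K, so K = 95.706/0.092 = 1040.3 lb/h and vapour = 186.72 lb/h.
The evaporator receives (1−α)·1227 of feed at 0.922 water and removes 0.760 of that water:
0.760×0.922×(1−α)×1227 = 186.72
(1−α) = 186.72/859.78 = 0.2172;  α = 0.7828.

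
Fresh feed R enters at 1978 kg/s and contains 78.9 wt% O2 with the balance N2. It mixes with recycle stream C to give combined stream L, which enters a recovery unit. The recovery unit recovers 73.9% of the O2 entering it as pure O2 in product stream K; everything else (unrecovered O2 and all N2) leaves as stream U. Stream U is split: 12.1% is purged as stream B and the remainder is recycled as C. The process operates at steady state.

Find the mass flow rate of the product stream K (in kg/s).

1497 kg/s

O2 in L: m_A = 1978×0.789 + (1−0.121)·(1−0.739)·m_A, so m_A = 1560.6/0.7706 = 2025.3 kg/s.
Product K = 0.739×2025.3 = 1496.7 kg/s.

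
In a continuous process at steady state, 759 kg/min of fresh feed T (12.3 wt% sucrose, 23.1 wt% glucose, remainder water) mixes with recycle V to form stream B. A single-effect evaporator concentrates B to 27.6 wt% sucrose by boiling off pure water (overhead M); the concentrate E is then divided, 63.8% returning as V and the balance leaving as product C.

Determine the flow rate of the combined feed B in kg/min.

Overall sucrose balance (none leaves overhead): sucrose in fresh feed = sucrose in product, i.e. 759×0.123 = (1−0.638)·E·0.276.
E = 93.357/(0.276×0.362) = 934.39 kg/min.
Recycle V = 0.638×934.39 = 596.14 kg/min.
Combined feed B = 759 + 596.14 = 1355.1 kg/min.

1355 kg/min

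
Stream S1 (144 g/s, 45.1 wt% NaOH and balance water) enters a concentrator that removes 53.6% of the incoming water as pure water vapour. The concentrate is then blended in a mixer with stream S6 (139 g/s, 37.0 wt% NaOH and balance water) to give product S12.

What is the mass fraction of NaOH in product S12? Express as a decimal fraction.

Vapour removed = 0.536×0.549×144 = 42.374 g/s; concentrate = 101.63 g/s.
NaOH reaching the mixer = 64.944 (from concentrate) + 139×0.370 = 116.37 g/s.
Product flow = 101.63 + 139 = 240.63 g/s; NaOH fraction = 0.484.

0.484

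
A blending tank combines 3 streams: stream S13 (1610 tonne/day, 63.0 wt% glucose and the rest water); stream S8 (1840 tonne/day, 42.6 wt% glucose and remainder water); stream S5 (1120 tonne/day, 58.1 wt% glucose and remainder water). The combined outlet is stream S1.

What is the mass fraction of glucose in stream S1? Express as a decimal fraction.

0.536

Total flow out = 1610 + 1840 + 1120 = 4570 tonne/day.
glucose in = 1610×0.630 + 1840×0.426 + 1120×0.581 = 2448.9 tonne/day.
glucose mass fraction in S1 = 2448.9/4570 = 0.536.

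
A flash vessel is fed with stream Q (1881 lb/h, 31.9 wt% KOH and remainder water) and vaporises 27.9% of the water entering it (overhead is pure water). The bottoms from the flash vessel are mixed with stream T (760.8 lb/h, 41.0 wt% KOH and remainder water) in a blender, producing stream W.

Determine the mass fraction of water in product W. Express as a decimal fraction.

0.6008

Vapour removed = 0.279×0.681×1881 = 357.39 lb/h; concentrate = 1523.6 lb/h.
water reaching the mixer = 923.57 (from concentrate) + 760.8×0.590 = 1372.4 lb/h.
Product flow = 1523.6 + 760.8 = 2284.4 lb/h; water fraction = 0.6008.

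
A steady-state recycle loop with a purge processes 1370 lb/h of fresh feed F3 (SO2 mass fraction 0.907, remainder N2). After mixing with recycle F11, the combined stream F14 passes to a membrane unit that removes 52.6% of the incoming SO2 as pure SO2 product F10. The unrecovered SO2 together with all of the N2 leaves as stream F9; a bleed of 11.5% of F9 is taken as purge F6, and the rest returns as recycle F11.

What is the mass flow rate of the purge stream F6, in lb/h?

244.1 lb/h

N2 enters only via F3 and leaves only via the purge: 1370×0.093 = 0.115×(N2 in F9), and the membrane unit passes all N2, so N2 in F14 = N2 in F9 = 1107.9 lb/h.
SO2 in F14: m_A = 1370×0.907 + (1−0.115)·(1−0.526)·m_A, so m_A = 1242.6/0.5805 = 2140.5 lb/h.
F9 = (1−0.526)×2140.5 + 1107.9 = 2122.5 lb/h.
Purge F6 = 0.115×2122.5 = 244.09 lb/h.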